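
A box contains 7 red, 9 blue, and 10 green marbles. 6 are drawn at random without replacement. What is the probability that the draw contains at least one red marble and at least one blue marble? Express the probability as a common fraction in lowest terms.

There are C(26,6) = 230230 possible draws.
By inclusion-exclusion on the complements, draws missing all red or all blue: C(19,6) + C(17,6) − C(10,6) = 27132 + 12376 − 210 = 39298.
So draws with at least one of each: 230230 − 39298 = 190932, probability 190932/230230 = 13638/16445.

13638/16445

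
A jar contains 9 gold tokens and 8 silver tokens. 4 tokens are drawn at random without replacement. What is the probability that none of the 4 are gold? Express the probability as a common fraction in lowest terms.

1/34

There are C(17,4) = 2380 possible selections.
Selections with no gold (all silver): C(8,4) = 70.
Probability = 70/2380 = 1/34.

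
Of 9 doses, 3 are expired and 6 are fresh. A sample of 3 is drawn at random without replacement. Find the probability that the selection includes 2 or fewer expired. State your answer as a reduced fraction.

There are C(9,3) = 84 ways to choose the 3.
The complement is exactly 3 expired: C(3,3)·C(6,0) = 1.
Probability = 1 − 1/84 = 83/84.

83/84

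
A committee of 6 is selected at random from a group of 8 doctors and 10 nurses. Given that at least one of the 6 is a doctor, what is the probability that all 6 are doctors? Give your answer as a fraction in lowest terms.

2/1311

Work in counts. Selections with at least one doctor: C(18,6) − C(10,6) = 18564 − 210 = 18354.
Of those, selections where all 6 are doctors: C(8,6) = 28.
Conditional probability = 28/18354 = 2/1311.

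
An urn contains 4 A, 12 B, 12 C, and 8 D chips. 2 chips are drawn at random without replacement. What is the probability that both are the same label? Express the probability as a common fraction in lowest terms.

83/315

There are C(36,2) = 630 ways to draw 2 chips.
All same label: C(4,2) + C(12,2) + C(12,2) + C(8,2) = 6 + 66 + 66 + 28 = 166.
Probability = 166/630 = 83/315.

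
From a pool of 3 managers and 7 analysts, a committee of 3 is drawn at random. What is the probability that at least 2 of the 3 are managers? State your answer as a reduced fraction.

There are C(10,3) = 120 ways to choose the 3.
Favorable selections (at least 2 managers): C(3,2)·C(7,1) + C(3,3)·C(7,0) = 21 + 1 = 22.
Probability = 22/120 = 11/60.

11/60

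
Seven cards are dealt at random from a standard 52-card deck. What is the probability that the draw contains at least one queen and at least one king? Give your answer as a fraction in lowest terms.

There are C(52,7) = 133784560 possible draws.
By inclusion-exclusion on the complements, draws missing all queens or all kings: C(48,7) + C(48,7) − C(44,7) = 73629072 + 73629072 − 38320568 = 108937576.
So draws with at least one of each: 133784560 − 108937576 = 24846984, probability 24846984/133784560 = 3105873/16723070.

3105873/16723070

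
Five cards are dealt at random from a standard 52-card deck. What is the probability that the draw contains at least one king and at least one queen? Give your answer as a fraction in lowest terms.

There are C(52,5) = 2598960 possible draws.
By inclusion-exclusion on the complements, draws missing all kings or all queens: C(48,5) + C(48,5) − C(44,5) = 1712304 + 1712304 − 1086008 = 2338600.
So draws with at least one of each: 2598960 − 2338600 = 260360, probability 260360/2598960 = 6509/64974.

6509/64974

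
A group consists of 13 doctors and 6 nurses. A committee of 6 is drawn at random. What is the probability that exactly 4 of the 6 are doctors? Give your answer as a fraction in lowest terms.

3575/9044

There are C(19,6) = 27132 ways to choose 6 from 19.
Selections with exactly 4 doctors: choose 4 of the 13 doctors and 2 of the 6 nurses, C(13,4)·C(6,2) = 715·15 = 10725.
Probability = 10725/27132 = 3575/9044.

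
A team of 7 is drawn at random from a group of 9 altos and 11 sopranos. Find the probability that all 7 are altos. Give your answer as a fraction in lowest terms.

3/6460

There are C(20,7) = 77520 possible selections.
Selections with all altos: C(9,7) = 36.
Probability = 36/77520 = 3/6460.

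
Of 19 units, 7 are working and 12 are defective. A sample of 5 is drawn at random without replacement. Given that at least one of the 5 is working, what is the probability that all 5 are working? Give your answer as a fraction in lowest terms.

1/516

Work in counts. Selections with at least one working: C(19,5) − C(12,5) = 11628 − 792 = 10836.
Of those, selections where all 5 are working: C(7,5) = 21.
Conditional probability = 21/10836 = 1/516.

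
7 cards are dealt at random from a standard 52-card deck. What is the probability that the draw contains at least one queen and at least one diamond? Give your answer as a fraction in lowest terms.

There are C(52,7) = 133784560 possible draws.
By inclusion-exclusion on the complements, draws missing all queens or all diamonds: C(48,7) + C(39,7) − C(36,7) = 73629072 + 15380937 − 8347680 = 80662329.
So draws with at least one of each: 133784560 − 80662329 = 53122231, probability 53122231/133784560.

53122231/133784560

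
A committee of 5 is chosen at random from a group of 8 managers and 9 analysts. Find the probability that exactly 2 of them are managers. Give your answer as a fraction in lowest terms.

There are C(17,5) = 6188 ways to choose 5 from 17.
Selections with exactly 2 managers: choose 2 of the 8 managers and 3 of the 9 analysts, C(8,2)·C(9,3) = 28·84 = 2352.
Probability = 2352/6188 = 84/221.

84/221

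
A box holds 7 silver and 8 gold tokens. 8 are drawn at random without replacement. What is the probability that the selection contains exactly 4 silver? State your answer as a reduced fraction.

490/1287

There are C(15,8) = 6435 ways to choose 8 from 15.
Selections with exactly 4 silver: choose 4 of the 7 silver and 4 of the 8 gold, C(7,4)·C(8,4) = 35·70 = 2450.
Probability = 2450/6435 = 490/1287.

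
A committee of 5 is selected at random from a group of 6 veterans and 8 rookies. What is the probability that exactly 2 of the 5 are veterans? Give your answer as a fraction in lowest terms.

60/143

The sample space is all 5-subsets of the 14: C(14,5) = 2002.
Selections with exactly 2 veterans: choose 2 of the 6 veterans and 3 of the 8 rookies, C(6,2)·C(8,3) = 15·56 = 840.
Probability = 840/2002 = 60/143.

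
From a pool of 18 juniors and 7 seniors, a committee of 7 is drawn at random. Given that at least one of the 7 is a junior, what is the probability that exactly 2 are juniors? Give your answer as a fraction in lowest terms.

357/53411

Work in counts. Selections with at least one junior: C(25,7) − C(7,7) = 480700 − 1 = 480699.
Of those, selections where exactly 2 are juniors: C(18,2)·C(7,5) = 153·21 = 3213.
Conditional probability = 3213/480699 = 357/53411.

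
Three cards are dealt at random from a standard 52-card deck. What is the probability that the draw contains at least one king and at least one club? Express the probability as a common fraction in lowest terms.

There are C(52,3) = 22100 possible draws.
By inclusion-exclusion on the complements, draws missing all kings or all clubs: C(48,3) + C(39,3) − C(36,3) = 17296 + 9139 − 7140 = 19295.
So draws with at least one of each: 22100 − 19295 = 2805, probability 2805/22100 = 33/260.

33/260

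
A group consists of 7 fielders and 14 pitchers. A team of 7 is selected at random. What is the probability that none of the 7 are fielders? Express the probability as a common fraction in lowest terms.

There are C(21,7) = 116280 possible selections.
Selections with no fielders (all pitchers): C(14,7) = 3432.
Probability = 3432/116280 = 143/4845.

143/4845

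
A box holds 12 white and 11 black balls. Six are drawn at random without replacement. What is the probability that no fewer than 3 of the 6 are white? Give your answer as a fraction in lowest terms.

2217/3059

Total selections: C(23,6) = 100947.
Count the complement (fewer than 3 white): C(12,0)·C(11,6) + C(12,1)·C(11,5) + C(12,2)·C(11,4) = 462 + 5544 + 21780 = 27786.
Probability = 1 − 27786/100947 = 73161/100947 = 2217/3059.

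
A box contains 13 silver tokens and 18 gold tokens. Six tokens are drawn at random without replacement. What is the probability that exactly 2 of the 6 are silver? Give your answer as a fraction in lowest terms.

There are C(31,6) = 736281 ways to choose 6 from 31.
Selections with exactly 2 silver: choose 2 of the 13 silver and 4 of the 18 gold, C(13,2)·C(18,4) = 78·3060 = 238680.
Probability = 238680/736281 = 2040/6293.

2040/6293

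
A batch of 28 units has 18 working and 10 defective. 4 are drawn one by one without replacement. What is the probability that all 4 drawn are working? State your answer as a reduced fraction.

Multiply the conditional probabilities at each draw: 18/28 · 17/27 · 16/26 · 15/25 = 73440/491400 = 68/455.

68/455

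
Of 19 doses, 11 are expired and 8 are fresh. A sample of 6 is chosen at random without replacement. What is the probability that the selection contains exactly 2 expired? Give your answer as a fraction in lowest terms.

275/1938

The sample space is all 6-subsets of the 19: C(19,6) = 27132.
Selections with exactly 2 expired: choose 2 of the 11 expired and 4 of the 8 fresh, C(11,2)·C(8,4) = 55·70 = 3850.
Probability = 3850/27132 = 275/1938.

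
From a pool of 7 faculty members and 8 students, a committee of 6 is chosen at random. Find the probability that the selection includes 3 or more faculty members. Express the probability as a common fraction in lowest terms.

89/143

There are C(15,6) = 5005 ways to choose the 6.
Favorable selections (3 or more faculty members): C(7,3)·C(8,3) + C(7,4)·C(8,2) + C(7,5)·C(8,1) + C(7,6)·C(8,0) = 1960 + 980 + 168 + 7 = 3115.
Probability = 3115/5005 = 89/143.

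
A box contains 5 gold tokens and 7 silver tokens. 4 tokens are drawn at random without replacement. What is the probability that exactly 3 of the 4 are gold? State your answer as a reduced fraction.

There are C(12,4) = 495 ways to choose 4 from 12.
Selections with exactly 3 gold: choose 3 of the 5 gold and 1 of the 7 silver, C(5,3)·C(7,1) = 10·7 = 70.
Probability = 70/495 = 14/99.

14/99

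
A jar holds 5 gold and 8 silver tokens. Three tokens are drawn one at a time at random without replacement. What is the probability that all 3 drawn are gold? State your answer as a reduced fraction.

Multiply the conditional probabilities at each draw: 5/13 · 4/12 · 3/11 = 60/1716 = 5/143.

5/143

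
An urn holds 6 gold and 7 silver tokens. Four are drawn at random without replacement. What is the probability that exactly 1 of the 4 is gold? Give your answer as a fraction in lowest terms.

Total number of selections: C(13,4) = 715.
Selections with exactly 1 gold: choose 1 of the 6 gold and 3 of the 7 silver, C(6,1)·C(7,3) = 6·35 = 210.
Probability = 210/715 = 42/143.

42/143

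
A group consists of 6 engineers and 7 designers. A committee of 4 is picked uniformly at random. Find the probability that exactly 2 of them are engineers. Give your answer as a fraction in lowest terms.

Total number of selections: C(13,4) = 715.
Selections with exactly 2 engineers: choose 2 of the 6 engineers and 2 of the 7 designers, C(6,2)·C(7,2) = 15·21 = 315.
Probability = 315/715 = 63/143.

63/143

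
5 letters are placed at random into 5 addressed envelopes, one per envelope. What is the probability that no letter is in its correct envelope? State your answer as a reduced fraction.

11/30

There are 5! = 120 assignments.
By inclusion-exclusion, assignments with no fixed points: C(5,0)·5! − C(5,1)·4! + C(5,2)·3! − C(5,3)·2! + C(5,4)·1! − C(5,5)·0! = 44.
Probability = 44/120 = 11/30.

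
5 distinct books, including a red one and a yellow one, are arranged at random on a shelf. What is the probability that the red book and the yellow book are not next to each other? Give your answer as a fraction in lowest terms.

There are 5! = 120 arrangements.
Arrangements with the red book and the yellow book adjacent: 2·4! = 48.
So not adjacent: 120 − 48 = 72, probability 72/120 = 3/5.

3/5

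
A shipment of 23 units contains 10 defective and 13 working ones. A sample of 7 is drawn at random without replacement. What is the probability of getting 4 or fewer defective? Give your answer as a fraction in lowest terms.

6747/7429

There are C(23,7) = 245157 ways to choose the 7.
Count the complement (more than 4 defective): C(10,5)·C(13,2) + C(10,6)·C(13,1) + C(10,7)·C(13,0) = 19656 + 2730 + 120 = 22506.
Probability = 1 − 22506/245157 = 222651/245157 = 6747/7429.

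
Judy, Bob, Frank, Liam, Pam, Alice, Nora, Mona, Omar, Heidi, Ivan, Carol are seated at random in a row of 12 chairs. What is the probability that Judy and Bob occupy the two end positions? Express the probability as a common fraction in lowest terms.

There are 12! = 479001600 arrangements.
Place Judy and Bob at the ends in 2 ways, arrange the remaining 10 in 10! = 3628800 ways: 2·3628800 = 7257600.
Probability = 7257600/479001600 = 1/66.

1/66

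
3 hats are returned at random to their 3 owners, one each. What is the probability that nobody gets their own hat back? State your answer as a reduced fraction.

There are 3! = 6 assignments.
By inclusion-exclusion, assignments with no fixed points: C(3,0)·3! − C(3,1)·2! + C(3,2)·1! − C(3,3)·0! = 2.
Probability = 2/6 = 1/3.

1/3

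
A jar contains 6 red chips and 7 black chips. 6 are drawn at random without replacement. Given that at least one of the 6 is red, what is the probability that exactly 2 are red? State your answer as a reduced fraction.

525/1709

Work in counts. Selections with at least one red: C(13,6) − C(7,6) = 1716 − 7 = 1709.
Of those, selections where exactly 2 are red: C(6,2)·C(7,4) = 15·35 = 525.
Conditional probability = 525/1709.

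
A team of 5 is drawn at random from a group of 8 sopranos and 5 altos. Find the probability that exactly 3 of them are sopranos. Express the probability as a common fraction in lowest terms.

560/1287

Total number of selections: C(13,5) = 1287.
Selections with exactly 3 sopranos: choose 3 of the 8 sopranos and 2 of the 5 altos, C(8,3)·C(5,2) = 56·10 = 560.
Probability = 560/1287.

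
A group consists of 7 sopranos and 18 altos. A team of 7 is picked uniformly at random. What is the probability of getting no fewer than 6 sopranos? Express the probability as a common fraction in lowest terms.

Total selections: C(25,7) = 480700.
Favorable selections (no fewer than 6 sopranos): C(7,6)·C(18,1) + C(7,7)·C(18,0) = 126 + 1 = 127.
Probability = 127/480700.

127/480700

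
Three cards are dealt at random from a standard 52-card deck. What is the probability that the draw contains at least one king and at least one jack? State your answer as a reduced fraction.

There are C(52,3) = 22100 possible draws.
By inclusion-exclusion on the complements, draws missing all kings or all jacks: C(48,3) + C(48,3) − C(44,3) = 17296 + 17296 − 13244 = 21348.
So draws with at least one of each: 22100 − 21348 = 752, probability 752/22100 = 188/5525.

188/5525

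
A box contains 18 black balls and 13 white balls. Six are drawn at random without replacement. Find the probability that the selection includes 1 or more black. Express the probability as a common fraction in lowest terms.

There are C(31,6) = 736281 ways to choose the 6.
The complement is all 6 are white: C(13,6) = 1716.
Probability = 1 − 1716/736281 = 734565/736281 = 18835/18879.

18835/18879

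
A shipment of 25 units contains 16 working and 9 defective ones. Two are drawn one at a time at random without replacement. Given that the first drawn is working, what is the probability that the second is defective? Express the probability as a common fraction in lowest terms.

3/8

After removing one working, 24 remain: 15 working and 9 defective.
So the probability the next is defective is 9/24 = 3/8.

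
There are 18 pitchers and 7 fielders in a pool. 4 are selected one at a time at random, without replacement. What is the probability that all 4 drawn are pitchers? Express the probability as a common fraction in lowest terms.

Multiply the conditional probabilities at each draw: 18/25 · 17/24 · 16/23 · 15/22 = 73440/303600 = 306/1265.

306/1265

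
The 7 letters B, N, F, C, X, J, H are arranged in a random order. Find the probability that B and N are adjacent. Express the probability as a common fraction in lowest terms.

2/7

There are 7! = 5040 arrangements.
Treat B and N as a block: 6! arrangements of the blocks × 2 orders within the block = 2·720 = 1440.
Probability = 1440/5040 = 2/7.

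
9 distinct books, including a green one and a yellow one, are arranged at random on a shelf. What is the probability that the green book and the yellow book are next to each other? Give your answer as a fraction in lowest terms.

2/9

There are 9! = 362880 arrangements.
Treat the green book and the yellow book as a block: 8! arrangements of the blocks × 2 orders within the block = 2·40320 = 80640.
Probability = 80640/362880 = 2/9.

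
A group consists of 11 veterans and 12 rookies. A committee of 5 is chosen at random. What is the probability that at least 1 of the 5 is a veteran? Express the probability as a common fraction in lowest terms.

2987/3059

There are C(23,5) = 33649 ways to choose the 5.
The complement is all 5 are rookies: C(12,5) = 792.
Probability = 1 − 792/33649 = 32857/33649 = 2987/3059.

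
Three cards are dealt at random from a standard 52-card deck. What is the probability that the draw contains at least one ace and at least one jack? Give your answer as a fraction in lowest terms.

188/5525

There are C(52,3) = 22100 possible draws.
By inclusion-exclusion on the complements, draws missing all aces or all jacks: C(48,3) + C(48,3) − C(44,3) = 17296 + 17296 − 13244 = 21348.
So draws with at least one of each: 22100 − 21348 = 752, probability 752/22100 = 188/5525.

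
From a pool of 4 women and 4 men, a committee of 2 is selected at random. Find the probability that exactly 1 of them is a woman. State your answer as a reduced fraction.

4/7

Total number of selections: C(8,2) = 28.
Selections with exactly 1 woman: choose 1 of the 4 women and 1 of the 4 men, C(4,1)·C(4,1) = 4·4 = 16.
Probability = 16/28 = 4/7.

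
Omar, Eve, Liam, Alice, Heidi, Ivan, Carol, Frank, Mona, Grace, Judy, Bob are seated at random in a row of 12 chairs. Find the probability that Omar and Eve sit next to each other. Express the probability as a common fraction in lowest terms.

1/6

There are 12! = 479001600 arrangements.
Treat Omar and Eve as a block: 11! arrangements of the blocks × 2 orders within the block = 2·39916800 = 79833600.
Probability = 79833600/479001600 = 1/6.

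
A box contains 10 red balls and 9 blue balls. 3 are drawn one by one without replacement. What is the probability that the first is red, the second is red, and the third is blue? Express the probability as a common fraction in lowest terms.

45/323

Multiply the conditional probabilities at each draw: 10/19 · 9/18 · 9/17 = 810/5814 = 45/323.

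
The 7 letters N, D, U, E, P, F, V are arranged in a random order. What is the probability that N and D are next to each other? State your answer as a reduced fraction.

There are 7! = 5040 arrangements.
Treat N and D as a block: 6! arrangements of the blocks × 2 orders within the block = 2·720 = 1440.
Probability = 1440/5040 = 2/7.

2/7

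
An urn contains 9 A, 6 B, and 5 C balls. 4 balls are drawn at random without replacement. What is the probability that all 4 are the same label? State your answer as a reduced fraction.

There are C(20,4) = 4845 ways to draw 4 balls.
All same label: C(9,4) + C(6,4) + C(5,4) = 126 + 15 + 5 = 146.
Probability = 146/4845.

146/4845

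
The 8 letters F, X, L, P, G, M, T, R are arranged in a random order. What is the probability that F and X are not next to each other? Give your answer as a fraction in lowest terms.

3/4

There are 8! = 40320 arrangements.
Arrangements with F and X adjacent: 2·7! = 10080.
So not adjacent: 40320 − 10080 = 30240, probability 30240/40320 = 3/4.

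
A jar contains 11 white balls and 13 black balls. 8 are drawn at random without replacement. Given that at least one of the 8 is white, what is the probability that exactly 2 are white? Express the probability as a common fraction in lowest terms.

Work in counts. Selections with at least one white: C(24,8) − C(13,8) = 735471 − 1287 = 734184.
Of those, selections where exactly 2 are white: C(11,2)·C(13,6) = 55·1716 = 94380.
Conditional probability = 94380/734184 = 715/5562.

715/5562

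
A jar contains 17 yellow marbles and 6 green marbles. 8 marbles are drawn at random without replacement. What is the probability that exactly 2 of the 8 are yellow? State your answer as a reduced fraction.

4/14421

The sample space is all 8-subsets of the 23: C(23,8) = 490314.
Selections with exactly 2 yellow: choose 2 of the 17 yellow and 6 of the 6 green, C(17,2)·C(6,6) = 136·1 = 136.
Probability = 136/490314 = 4/14421.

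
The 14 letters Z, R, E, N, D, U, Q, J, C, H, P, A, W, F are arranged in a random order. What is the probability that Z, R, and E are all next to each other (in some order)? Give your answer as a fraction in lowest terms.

There are 14! = 87178291200 arrangements.
Treat the three as one block: 12! placements × 3! orders within the block = 479001600·6 = 2874009600.
Probability = 2874009600/87178291200 = 3/91.

3/91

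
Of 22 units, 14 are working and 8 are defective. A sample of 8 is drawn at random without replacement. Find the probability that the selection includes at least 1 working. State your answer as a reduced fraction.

There are C(22,8) = 319770 ways to choose the 8.
Favorable selections (at least 1 working): C(14,1)·C(8,7) + C(14,2)·C(8,6) + C(14,3)·C(8,5) + C(14,4)·C(8,4) + C(14,5)·C(8,3) + C(14,6)·C(8,2) + C(14,7)·C(8,1) + C(14,8)·C(8,0) = 112 + 2548 + 20384 + 70070 + 112112 + 84084 + 27456 + 3003 = 319769.
Probability = 319769/319770.

319769/319770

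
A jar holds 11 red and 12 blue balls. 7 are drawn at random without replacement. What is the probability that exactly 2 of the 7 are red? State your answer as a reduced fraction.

Total number of selections: C(23,7) = 245157.
Selections with exactly 2 red: choose 2 of the 11 red and 5 of the 12 blue, C(11,2)·C(12,5) = 55·792 = 43560.
Probability = 43560/245157 = 1320/7429.

1320/7429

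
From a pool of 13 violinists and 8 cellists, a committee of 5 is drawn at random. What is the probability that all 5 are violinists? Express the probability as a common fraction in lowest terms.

There are C(21,5) = 20349 possible selections.
Selections with all violinists: C(13,5) = 1287.
Probability = 1287/20349 = 143/2261.

143/2261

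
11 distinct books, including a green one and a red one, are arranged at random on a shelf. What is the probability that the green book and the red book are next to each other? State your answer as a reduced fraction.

2/11

There are 11! = 39916800 arrangements.
Treat the green book and the red book as a block: 10! arrangements of the blocks × 2 orders within the block = 2·3628800 = 7257600.
Probability = 7257600/39916800 = 2/11.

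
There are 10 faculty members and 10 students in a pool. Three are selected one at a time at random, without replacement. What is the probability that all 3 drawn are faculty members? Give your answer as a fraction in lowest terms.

Multiply the conditional probabilities at each draw: 10/20 · 9/19 · 8/18 = 720/6840 = 2/19.

2/19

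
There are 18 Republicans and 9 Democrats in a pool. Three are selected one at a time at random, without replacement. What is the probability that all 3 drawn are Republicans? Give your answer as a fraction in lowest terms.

272/975

Multiply the conditional probabilities at each draw: 18/27 · 17/26 · 16/25 = 4896/17550 = 272/975.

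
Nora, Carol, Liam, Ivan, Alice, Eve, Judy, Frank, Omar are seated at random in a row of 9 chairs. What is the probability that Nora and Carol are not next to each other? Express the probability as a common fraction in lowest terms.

7/9

There are 9! = 362880 arrangements.
Arrangements with Nora and Carol adjacent: 2·8! = 80640.
So not adjacent: 362880 − 80640 = 282240, probability 282240/362880 = 7/9.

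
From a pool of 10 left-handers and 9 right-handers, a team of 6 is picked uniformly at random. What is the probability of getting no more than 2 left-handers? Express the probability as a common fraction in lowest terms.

Total selections: C(19,6) = 27132.
Favorable selections (no more than 2 left-handers): C(10,0)·C(9,6) + C(10,1)·C(9,5) + C(10,2)·C(9,4) = 84 + 1260 + 5670 = 7014.
Probability = 7014/27132 = 167/646.

167/646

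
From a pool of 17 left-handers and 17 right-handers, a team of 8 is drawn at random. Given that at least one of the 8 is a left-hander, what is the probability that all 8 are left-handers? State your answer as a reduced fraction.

65/48481

Work in counts. Selections with at least one left-hander: C(34,8) − C(17,8) = 18156204 − 24310 = 18131894.
Of those, selections where all 8 are left-handers: C(17,8) = 24310.
Conditional probability = 24310/18131894 = 65/48481.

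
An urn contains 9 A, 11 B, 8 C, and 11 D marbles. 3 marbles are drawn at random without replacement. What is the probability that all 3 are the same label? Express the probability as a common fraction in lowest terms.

470/9139

There are C(39,3) = 9139 ways to draw 3 marbles.
All same label: C(9,3) + C(11,3) + C(8,3) + C(11,3) = 84 + 165 + 56 + 165 = 470.
Probability = 470/9139.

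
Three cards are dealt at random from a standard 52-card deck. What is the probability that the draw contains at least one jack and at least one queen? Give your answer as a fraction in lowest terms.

There are C(52,3) = 22100 possible draws.
By inclusion-exclusion on the complements, draws missing all jacks or all queens: C(48,3) + C(48,3) − C(44,3) = 17296 + 17296 − 13244 = 21348.
So draws with at least one of each: 22100 − 21348 = 752, probability 752/22100 = 188/5525.

188/5525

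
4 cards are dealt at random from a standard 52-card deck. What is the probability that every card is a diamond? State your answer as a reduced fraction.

There are C(52,4) = 270725 possible 4-card hands.
Hands that are all diamonds: C(13,4) = 715.
Probability = 715/270725 = 11/4165.

11/4165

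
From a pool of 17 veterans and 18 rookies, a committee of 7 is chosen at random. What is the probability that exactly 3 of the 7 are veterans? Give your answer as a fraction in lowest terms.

3060/9889

The sample space is all 7-subsets of the 35: C(35,7) = 6724520.
Selections with exactly 3 veterans: choose 3 of the 17 veterans and 4 of the 18 rookies, C(17,3)·C(18,4) = 680·3060 = 2080800.
Probability = 2080800/6724520 = 3060/9889.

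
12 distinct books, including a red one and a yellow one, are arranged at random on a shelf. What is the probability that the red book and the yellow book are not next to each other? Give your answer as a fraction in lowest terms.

There are 12! = 479001600 arrangements.
Arrangements with the red book and the yellow book adjacent: 2·11! = 79833600.
So not adjacent: 479001600 − 79833600 = 399168000, probability 399168000/479001600 = 5/6.

5/6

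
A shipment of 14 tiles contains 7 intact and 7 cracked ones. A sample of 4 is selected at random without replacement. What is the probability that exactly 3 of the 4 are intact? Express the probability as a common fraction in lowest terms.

35/143

The sample space is all 4-subsets of the 14: C(14,4) = 1001.
Selections with exactly 3 intact: choose 3 of the 7 intact and 1 of the 7 cracked, C(7,3)·C(7,1) = 35·7 = 245.
Probability = 245/1001 = 35/143.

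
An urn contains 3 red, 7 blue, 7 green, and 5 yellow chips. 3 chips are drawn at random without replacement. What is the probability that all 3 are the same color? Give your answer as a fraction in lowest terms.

There are C(22,3) = 1540 ways to draw 3 chips.
All same color: C(3,3) + C(7,3) + C(7,3) + C(5,3) = 1 + 35 + 35 + 10 = 81.
Probability = 81/1540.

81/1540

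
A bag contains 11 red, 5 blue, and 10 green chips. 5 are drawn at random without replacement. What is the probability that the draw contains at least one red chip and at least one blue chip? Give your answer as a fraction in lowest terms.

There are C(26,5) = 65780 possible draws.
By inclusion-exclusion on the complements, draws missing all red or all blue: C(15,5) + C(21,5) − C(10,5) = 3003 + 20349 − 252 = 23100.
So draws with at least one of each: 65780 − 23100 = 42680, probability 42680/65780 = 194/299.

194/299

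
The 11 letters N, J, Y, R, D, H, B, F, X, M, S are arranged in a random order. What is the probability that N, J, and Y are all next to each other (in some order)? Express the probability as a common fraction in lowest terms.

3/55

There are 11! = 39916800 arrangements.
Treat the three as one block: 9! placements × 3! orders within the block = 362880·6 = 2177280.
Probability = 2177280/39916800 = 3/55.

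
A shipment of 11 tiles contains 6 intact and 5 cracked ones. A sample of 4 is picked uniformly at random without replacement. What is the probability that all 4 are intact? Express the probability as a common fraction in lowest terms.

There are C(11,4) = 330 possible selections.
Selections with all intact: C(6,4) = 15.
Probability = 15/330 = 1/22.

1/22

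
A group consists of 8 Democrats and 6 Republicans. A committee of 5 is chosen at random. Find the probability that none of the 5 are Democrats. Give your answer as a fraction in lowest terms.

There are C(14,5) = 2002 possible selections.
Selections with no Democrats (all Republicans): C(6,5) = 6.
Probability = 6/2002 = 3/1001.

3/1001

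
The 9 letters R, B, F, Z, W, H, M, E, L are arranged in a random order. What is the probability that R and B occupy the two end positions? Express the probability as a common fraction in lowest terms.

1/36

There are 9! = 362880 arrangements.
Place R and B at the ends in 2 ways, arrange the remaining 7 in 7! = 5040 ways: 2·5040 = 10080.
Probability = 10080/362880 = 1/36.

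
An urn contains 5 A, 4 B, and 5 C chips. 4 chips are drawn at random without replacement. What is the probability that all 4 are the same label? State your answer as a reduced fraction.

There are C(14,4) = 1001 ways to draw 4 chips.
All same label: C(5,4) + C(4,4) + C(5,4) = 5 + 1 + 5 = 11.
Probability = 11/1001 = 1/91.

1/91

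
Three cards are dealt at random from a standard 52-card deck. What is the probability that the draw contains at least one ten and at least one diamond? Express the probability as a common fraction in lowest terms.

There are C(52,3) = 22100 possible draws.
By inclusion-exclusion on the complements, draws missing all tens or all diamonds: C(48,3) + C(39,3) − C(36,3) = 17296 + 9139 − 7140 = 19295.
So draws with at least one of each: 22100 − 19295 = 2805, probability 2805/22100 = 33/260.

33/260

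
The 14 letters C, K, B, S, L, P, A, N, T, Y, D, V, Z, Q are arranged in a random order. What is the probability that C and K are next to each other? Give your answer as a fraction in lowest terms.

1/7

There are 14! = 87178291200 arrangements.
Treat C and K as a block: 13! arrangements of the blocks × 2 orders within the block = 2·6227020800 = 12454041600.
Probability = 12454041600/87178291200 = 1/7.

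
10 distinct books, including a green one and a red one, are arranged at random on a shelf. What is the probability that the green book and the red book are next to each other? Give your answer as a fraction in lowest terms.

There are 10! = 3628800 arrangements.
Treat the green book and the red book as a block: 9! arrangements of the blocks × 2 orders within the block = 2·362880 = 725760.
Probability = 725760/3628800 = 1/5.

1/5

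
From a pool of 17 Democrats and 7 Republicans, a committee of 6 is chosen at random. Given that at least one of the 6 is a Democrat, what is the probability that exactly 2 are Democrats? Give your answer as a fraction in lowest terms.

Work in counts. Selections with at least one Democrat: C(24,6) − C(7,6) = 134596 − 7 = 134589.
Of those, selections where exactly 2 are Democrats: C(17,2)·C(7,4) = 136·35 = 4760.
Conditional probability = 4760/134589 = 40/1131.

40/1131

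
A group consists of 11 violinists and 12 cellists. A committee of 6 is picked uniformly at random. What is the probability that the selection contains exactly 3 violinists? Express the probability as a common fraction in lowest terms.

The sample space is all 6-subsets of the 23: C(23,6) = 100947.
Selections with exactly 3 violinists: choose 3 of the 11 violinists and 3 of the 12 cellists, C(11,3)·C(12,3) = 165·220 = 36300.
Probability = 36300/100947 = 1100/3059.

1100/3059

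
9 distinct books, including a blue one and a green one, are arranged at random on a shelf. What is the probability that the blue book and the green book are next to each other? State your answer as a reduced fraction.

2/9

There are 9! = 362880 arrangements.
Treat the blue book and the green book as a block: 8! arrangements of the blocks × 2 orders within the block = 2·40320 = 80640.
Probability = 80640/362880 = 2/9.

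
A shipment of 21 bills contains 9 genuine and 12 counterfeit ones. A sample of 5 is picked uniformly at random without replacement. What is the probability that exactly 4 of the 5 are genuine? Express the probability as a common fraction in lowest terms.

24/323

Total number of selections: C(21,5) = 20349.
Selections with exactly 4 genuine: choose 4 of the 9 genuine and 1 of the 12 counterfeit, C(9,4)·C(12,1) = 126·12 = 1512.
Probability = 1512/20349 = 24/323.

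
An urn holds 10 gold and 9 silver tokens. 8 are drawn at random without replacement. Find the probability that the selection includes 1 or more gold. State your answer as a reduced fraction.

8397/8398

There are C(19,8) = 75582 ways to choose the 8.
The complement is all 8 are silver: C(9,8) = 9.
Probability = 1 − 9/75582 = 75573/75582 = 8397/8398.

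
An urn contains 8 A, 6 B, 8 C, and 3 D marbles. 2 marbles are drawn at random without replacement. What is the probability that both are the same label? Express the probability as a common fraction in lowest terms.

37/150

There are C(25,2) = 300 ways to draw 2 marbles.
All same label: C(8,2) + C(6,2) + C(8,2) + C(3,2) = 28 + 15 + 28 + 3 = 74.
Probability = 74/300 = 37/150.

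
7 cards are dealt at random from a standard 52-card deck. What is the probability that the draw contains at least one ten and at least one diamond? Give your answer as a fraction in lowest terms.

There are C(52,7) = 133784560 possible draws.
By inclusion-exclusion on the complements, draws missing all tens or all diamonds: C(48,7) + C(39,7) − C(36,7) = 73629072 + 15380937 − 8347680 = 80662329.
So draws with at least one of each: 133784560 − 80662329 = 53122231, probability 53122231/133784560.

53122231/133784560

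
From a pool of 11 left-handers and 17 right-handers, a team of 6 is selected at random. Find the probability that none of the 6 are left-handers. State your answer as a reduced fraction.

There are C(28,6) = 376740 possible selections.
Selections with no left-handers (all right-handers): C(17,6) = 12376.
Probability = 12376/376740 = 34/1035.

34/1035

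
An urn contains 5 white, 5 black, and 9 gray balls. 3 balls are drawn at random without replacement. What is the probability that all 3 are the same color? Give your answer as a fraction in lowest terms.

104/969

There are C(19,3) = 969 ways to draw 3 balls.
All same color: C(5,3) + C(5,3) + C(9,3) = 10 + 10 + 84 = 104.
Probability = 104/969.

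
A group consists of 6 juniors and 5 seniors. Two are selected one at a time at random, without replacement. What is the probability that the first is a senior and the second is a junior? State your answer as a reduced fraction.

3/11

Multiply the conditional probabilities at each draw: 5/11 · 6/10 = 30/110 = 3/11.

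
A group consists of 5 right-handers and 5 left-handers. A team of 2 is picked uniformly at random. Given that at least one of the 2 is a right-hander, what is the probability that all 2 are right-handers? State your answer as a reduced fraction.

Work in counts. Selections with at least one right-hander: C(10,2) − C(5,2) = 45 − 10 = 35.
Of those, selections where all 2 are right-handers: C(5,2) = 10.
Conditional probability = 10/35 = 2/7.

2/7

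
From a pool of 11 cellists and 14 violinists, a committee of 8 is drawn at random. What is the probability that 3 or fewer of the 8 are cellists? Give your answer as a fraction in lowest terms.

There are C(25,8) = 1081575 ways to choose the 8.
Favorable selections (3 or fewer cellists): C(11,0)·C(14,8) + C(11,1)·C(14,7) + C(11,2)·C(14,6) + C(11,3)·C(14,5) = 3003 + 37752 + 165165 + 330330 = 536250.
Probability = 536250/1081575 = 650/1311.

650/1311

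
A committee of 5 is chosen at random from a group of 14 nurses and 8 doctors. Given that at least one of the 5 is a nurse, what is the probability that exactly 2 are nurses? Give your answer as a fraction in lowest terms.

Work in counts. Selections with at least one nurse: C(22,5) − C(8,5) = 26334 − 56 = 26278.
Of those, selections where exactly 2 are nurses: C(14,2)·C(8,3) = 91·56 = 5096.
Conditional probability = 5096/26278 = 364/1877.

364/1877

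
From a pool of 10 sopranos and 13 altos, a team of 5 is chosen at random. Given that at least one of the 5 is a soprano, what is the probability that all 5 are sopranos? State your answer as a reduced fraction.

Work in counts. Selections with at least one soprano: C(23,5) − C(13,5) = 33649 − 1287 = 32362.
Of those, selections where all 5 are sopranos: C(10,5) = 252.
Conditional probability = 252/32362 = 126/16181.

126/16181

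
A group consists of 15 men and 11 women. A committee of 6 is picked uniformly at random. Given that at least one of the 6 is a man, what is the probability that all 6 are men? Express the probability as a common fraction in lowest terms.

65/2984

Work in counts. Selections with at least one man: C(26,6) − C(11,6) = 230230 − 462 = 229768.
Of those, selections where all 6 are men: C(15,6) = 5005.
Conditional probability = 5005/229768 = 65/2984.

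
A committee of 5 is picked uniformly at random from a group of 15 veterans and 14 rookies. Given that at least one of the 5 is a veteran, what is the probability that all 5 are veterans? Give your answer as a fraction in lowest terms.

Work in counts. Selections with at least one veteran: C(29,5) − C(14,5) = 118755 − 2002 = 116753.
Of those, selections where all 5 are veterans: C(15,5) = 3003.
Conditional probability = 3003/116753 = 33/1283.

33/1283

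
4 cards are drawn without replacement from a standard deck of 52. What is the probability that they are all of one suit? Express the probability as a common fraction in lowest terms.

There are C(52,4) = 270725 possible 4-card hands.
Hands of one suit: 4 suits × C(13,4) = 4·715 = 2860.
Probability = 2860/270725 = 44/4165.

44/4165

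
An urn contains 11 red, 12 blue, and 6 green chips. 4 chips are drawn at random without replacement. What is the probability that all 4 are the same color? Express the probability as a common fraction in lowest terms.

There are C(29,4) = 23751 ways to draw 4 chips.
All same color: C(11,4) + C(12,4) + C(6,4) = 330 + 495 + 15 = 840.
Probability = 840/23751 = 40/1131.

40/1131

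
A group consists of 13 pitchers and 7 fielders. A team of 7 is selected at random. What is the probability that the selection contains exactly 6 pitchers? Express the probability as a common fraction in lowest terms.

1001/6460

Total number of selections: C(20,7) = 77520.
Selections with exactly 6 pitchers: choose 6 of the 13 pitchers and 1 of the 7 fielders, C(13,6)·C(7,1) = 1716·7 = 12012.
Probability = 12012/77520 = 1001/6460.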